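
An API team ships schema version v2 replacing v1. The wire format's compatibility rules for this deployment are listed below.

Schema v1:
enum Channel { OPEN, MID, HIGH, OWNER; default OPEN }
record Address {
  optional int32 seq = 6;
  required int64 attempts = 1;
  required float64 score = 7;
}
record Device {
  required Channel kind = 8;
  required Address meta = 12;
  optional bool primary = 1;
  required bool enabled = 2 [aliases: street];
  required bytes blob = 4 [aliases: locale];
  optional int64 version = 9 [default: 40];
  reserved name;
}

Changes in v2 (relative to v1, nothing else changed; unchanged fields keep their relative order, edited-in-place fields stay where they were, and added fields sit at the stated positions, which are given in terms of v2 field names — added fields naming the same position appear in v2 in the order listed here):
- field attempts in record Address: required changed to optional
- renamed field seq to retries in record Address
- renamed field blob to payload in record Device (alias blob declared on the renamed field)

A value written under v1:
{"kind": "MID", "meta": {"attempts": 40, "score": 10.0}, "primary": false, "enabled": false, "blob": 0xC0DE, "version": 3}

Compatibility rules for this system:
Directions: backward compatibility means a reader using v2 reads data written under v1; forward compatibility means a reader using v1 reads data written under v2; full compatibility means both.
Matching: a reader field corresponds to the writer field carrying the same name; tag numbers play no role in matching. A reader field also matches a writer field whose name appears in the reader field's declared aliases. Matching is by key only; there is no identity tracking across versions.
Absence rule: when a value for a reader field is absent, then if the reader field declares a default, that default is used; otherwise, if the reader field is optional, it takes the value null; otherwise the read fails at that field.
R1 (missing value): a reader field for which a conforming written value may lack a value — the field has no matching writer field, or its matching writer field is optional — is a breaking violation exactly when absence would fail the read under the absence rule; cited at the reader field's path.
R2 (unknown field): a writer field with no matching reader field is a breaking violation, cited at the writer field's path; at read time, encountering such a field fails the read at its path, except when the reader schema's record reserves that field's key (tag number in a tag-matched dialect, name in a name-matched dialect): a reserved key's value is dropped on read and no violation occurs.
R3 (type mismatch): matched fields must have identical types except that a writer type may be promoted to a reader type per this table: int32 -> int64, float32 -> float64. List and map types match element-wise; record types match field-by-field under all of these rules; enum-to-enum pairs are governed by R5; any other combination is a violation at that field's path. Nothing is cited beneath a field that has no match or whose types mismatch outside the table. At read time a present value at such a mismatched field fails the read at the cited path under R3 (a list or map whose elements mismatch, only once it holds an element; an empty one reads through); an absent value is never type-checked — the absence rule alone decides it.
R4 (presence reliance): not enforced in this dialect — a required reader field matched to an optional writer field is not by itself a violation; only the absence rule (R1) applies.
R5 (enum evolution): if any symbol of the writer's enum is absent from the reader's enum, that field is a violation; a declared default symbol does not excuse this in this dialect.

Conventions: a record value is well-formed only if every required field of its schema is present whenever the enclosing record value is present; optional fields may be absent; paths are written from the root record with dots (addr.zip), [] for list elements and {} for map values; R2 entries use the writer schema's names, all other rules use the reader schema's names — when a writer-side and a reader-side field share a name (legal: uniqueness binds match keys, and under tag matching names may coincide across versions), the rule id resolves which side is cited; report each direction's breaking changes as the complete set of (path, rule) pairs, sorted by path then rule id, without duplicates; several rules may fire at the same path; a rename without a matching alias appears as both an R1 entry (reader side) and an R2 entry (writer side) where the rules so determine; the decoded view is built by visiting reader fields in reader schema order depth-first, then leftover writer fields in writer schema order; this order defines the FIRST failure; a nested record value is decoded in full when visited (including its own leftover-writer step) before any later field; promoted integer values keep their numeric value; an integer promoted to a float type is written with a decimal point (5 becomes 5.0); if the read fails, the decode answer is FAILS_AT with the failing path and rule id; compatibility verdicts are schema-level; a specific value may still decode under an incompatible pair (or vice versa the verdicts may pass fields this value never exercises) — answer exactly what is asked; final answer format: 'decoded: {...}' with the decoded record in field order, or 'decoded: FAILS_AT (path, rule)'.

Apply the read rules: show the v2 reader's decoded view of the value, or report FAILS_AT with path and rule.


arrows below run writer -> reader for Device
decode (reader v2):
  kind := "MID"
  meta.retries := null (not supplied -> null)
  meta.attempts := 40
  meta.score := 10.0
  primary := false
  enabled := false
  payload := 0xC0DE (from writer blob)
  version := 3
  => decoded: {"kind": "MID", "meta": {"retries": null, "attempts": 40, "score": 10.0}, "primary": false, "enabled": false, "payload": 0xC0DE, "version": 3}
the other Device changes do not affect what is asked:
  field attempts in record Address: required changed to optional -> schema-level compatibility only; this Device value's decode is unchanged

decoded: {"kind": "MID", "meta": {"retries": null, "attempts": 40, "score": 10.0}, "primary": false, "enabled": false, "payload": 0xC0DE, "version": 3}


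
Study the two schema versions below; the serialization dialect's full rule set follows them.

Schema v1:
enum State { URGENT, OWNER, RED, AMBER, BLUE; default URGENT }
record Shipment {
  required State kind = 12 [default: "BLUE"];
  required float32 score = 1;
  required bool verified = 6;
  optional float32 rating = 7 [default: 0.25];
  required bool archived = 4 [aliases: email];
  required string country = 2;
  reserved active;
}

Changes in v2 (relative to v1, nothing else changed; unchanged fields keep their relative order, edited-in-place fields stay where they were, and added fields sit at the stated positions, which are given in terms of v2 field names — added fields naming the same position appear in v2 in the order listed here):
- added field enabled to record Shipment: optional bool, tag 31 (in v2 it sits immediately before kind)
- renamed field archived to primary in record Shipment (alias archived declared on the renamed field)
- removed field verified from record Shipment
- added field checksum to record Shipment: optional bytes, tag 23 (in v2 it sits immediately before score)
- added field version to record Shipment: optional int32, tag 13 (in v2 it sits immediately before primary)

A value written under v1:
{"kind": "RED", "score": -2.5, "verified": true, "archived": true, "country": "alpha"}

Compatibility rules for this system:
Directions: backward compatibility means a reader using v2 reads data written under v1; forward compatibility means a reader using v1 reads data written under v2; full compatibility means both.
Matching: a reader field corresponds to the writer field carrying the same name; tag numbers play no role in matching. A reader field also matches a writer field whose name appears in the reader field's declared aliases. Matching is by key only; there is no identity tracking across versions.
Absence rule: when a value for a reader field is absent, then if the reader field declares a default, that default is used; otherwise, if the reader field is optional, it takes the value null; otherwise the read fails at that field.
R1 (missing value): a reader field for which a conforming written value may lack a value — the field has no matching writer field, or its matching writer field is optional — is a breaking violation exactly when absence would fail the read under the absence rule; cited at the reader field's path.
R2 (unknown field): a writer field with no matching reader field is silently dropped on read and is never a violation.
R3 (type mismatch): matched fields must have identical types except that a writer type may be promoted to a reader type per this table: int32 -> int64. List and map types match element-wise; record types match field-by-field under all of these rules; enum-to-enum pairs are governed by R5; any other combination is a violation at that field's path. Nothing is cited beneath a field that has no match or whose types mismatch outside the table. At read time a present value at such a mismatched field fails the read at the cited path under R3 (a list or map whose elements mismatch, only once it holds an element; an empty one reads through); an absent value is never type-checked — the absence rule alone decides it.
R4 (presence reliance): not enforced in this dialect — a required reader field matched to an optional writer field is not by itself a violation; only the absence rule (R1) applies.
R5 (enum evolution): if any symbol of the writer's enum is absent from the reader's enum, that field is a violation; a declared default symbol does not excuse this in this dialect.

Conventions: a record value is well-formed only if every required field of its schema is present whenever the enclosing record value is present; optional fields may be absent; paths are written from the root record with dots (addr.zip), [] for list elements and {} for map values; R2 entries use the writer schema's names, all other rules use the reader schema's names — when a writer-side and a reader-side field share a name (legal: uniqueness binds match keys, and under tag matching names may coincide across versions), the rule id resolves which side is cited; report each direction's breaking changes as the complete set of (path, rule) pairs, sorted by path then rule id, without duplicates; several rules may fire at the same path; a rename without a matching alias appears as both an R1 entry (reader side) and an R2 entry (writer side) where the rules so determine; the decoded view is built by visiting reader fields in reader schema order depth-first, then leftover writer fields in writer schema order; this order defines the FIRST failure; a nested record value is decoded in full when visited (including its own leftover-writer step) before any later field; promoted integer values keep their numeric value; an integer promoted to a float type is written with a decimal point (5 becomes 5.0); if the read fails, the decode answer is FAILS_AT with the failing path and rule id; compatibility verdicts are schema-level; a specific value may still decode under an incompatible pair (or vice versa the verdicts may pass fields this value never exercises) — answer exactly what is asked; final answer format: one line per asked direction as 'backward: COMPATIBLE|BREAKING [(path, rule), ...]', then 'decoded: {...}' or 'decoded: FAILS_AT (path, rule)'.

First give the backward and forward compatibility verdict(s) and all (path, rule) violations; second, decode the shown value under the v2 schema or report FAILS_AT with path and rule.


in Shipment below, arrows point writer -> reader
checking backward for Shipment: reader v2 against writer v1:
  enabled has no writer counterpart
  writer required, State -> State: reader kind maps from writer kind
  checksum has no writer counterpart
  writer required, float32 -> float32: reader score maps from writer score
  writer optional, float32 -> float32: reader rating maps from writer rating
  version has no writer counterpart
  writer required, bool -> bool: reader primary maps from writer archived
  writer required, string -> string: reader country maps from writer country
  writer field verified has no reader counterpart
  => backward verdict for Shipment: COMPATIBLE, no violations
checking forward for Shipment: reader v1 against writer v2:
  writer required, State -> State: reader kind maps from writer kind
  writer required, float32 -> float32: reader score maps from writer score
  verified has no writer counterpart
  writer optional, float32 -> float32: reader rating maps from writer rating
  archived has no writer counterpart
  writer required, string -> string: reader country maps from writer country
  writer field enabled has no reader counterpart
  writer field checksum has no reader counterpart
  writer field version has no reader counterpart
  writer field primary has no reader counterpart
  rule R1 violated at archived
  rule R1 violated at verified
  => forward: BREAKING (2)
decode (reader v2):
  enabled := null (not supplied -> null)
  kind := "RED"
  checksum := null (not supplied -> null)
  score := -2.5
  rating := 0.25 (no value, default fills)
  version := null (not supplied -> null)
  primary := true (from writer archived)
  country := "alpha"
  writer verified: unmatched, discarded
  => decoded: {"enabled": null, "kind": "RED", "checksum": null, "score": -2.5, "rating": 0.25, "version": null, "primary": true, "country": "alpha"}

backward: COMPATIBLE []; forward: BREAKING [(archived, R1), (verified, R1)]; decoded: {"enabled": null, "kind": "RED", "checksum": null, "score": -2.5, "rating": 0.25, "version": null, "primary": true, "country": "alpha"}


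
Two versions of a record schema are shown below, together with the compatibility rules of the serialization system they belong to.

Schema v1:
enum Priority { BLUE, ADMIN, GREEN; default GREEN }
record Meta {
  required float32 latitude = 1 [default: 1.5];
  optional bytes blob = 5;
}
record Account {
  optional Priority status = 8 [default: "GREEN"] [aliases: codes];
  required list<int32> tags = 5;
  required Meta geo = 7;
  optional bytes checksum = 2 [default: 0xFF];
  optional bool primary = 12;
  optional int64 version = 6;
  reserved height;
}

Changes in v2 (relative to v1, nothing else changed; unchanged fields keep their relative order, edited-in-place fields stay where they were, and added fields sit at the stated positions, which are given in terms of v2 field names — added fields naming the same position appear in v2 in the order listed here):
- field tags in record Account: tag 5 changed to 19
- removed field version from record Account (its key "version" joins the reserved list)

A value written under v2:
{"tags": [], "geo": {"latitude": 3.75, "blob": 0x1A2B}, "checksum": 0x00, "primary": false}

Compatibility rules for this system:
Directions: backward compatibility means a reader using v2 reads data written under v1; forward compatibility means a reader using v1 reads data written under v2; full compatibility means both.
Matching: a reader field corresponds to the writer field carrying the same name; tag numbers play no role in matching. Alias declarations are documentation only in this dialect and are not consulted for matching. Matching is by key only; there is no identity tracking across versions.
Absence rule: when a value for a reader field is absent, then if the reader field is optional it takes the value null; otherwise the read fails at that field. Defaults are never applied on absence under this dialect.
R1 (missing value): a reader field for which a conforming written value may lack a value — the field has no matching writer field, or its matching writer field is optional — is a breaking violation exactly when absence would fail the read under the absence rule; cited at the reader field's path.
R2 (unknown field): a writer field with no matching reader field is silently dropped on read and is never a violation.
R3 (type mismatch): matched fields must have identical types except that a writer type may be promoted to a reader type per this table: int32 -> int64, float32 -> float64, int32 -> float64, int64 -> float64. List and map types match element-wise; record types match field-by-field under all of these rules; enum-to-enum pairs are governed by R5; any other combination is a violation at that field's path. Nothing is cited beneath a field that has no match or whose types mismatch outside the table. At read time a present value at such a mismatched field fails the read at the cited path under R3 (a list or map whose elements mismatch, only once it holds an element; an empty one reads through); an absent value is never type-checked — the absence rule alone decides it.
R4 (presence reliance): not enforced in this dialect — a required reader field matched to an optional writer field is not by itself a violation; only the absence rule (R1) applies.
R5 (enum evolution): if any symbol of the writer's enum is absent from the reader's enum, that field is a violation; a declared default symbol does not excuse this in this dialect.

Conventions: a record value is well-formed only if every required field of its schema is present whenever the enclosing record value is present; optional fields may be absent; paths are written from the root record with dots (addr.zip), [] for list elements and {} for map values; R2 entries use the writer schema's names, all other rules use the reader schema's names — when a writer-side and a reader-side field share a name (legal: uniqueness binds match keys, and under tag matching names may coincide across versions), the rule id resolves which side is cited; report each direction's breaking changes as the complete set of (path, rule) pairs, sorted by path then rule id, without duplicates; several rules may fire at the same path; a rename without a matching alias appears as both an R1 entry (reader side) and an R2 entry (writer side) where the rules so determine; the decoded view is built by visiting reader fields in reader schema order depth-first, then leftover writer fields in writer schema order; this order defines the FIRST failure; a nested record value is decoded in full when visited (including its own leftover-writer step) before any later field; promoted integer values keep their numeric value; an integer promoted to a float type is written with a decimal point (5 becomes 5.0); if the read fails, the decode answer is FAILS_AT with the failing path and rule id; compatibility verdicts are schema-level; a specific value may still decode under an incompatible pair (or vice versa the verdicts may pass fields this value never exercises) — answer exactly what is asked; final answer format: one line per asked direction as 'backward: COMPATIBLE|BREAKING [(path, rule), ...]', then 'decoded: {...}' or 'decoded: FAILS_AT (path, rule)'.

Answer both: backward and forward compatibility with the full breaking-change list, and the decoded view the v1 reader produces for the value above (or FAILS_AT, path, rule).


backward: COMPATIBLE []; forward: COMPATIBLE []; decoded: {"status": null, "tags": [], "geo": {"latitude": 3.75, "blob": 0x1A2B}, "checksum": 0x00, "primary": false, "version": null}

arrows below run writer -> reader for Account
backward for Account (reader v2, writer v1):
  status: Priority -> Priority, writer optional; from status
  tags: list<int32> -> list<int32>, writer required; from tags
  geo: Meta -> Meta, writer required; from geo
  checksum: bytes -> bytes, writer optional; from checksum
  primary: bool -> bool, writer optional; from primary
  leftover writer field: version
  geo.latitude: float32 -> float32, writer required; from geo.latitude
  geo.blob: bytes -> bytes, writer optional; from geo.blob
  nothing fires on Account: backward is COMPATIBLE
forward for Account (reader v1, writer v2):
  status: Priority -> Priority, writer optional; from status
  tags: list<int32> -> list<int32>, writer required; from tags
  geo: Meta -> Meta, writer required; from geo
  checksum: bytes -> bytes, writer optional; from checksum
  primary: bool -> bool, writer optional; from primary
  version has no writer counterpart
  geo.latitude: float32 -> float32, writer required; from geo.latitude
  geo.blob: bytes -> bytes, writer optional; from geo.blob
  nothing fires on Account: forward is COMPATIBLE
migrating the Account value to v1:
  status := null (absent, optional -> null)
  tags := []
  geo.latitude := 3.75
  geo.blob := 0x1A2B
  checksum := 0x00
  primary := false
  version := null (absent, optional -> null)
  => decoded: {"status": null, "tags": [], "geo": {"latitude": 3.75, "blob": 0x1A2B}, "checksum": 0x00, "primary": false, "version": null}


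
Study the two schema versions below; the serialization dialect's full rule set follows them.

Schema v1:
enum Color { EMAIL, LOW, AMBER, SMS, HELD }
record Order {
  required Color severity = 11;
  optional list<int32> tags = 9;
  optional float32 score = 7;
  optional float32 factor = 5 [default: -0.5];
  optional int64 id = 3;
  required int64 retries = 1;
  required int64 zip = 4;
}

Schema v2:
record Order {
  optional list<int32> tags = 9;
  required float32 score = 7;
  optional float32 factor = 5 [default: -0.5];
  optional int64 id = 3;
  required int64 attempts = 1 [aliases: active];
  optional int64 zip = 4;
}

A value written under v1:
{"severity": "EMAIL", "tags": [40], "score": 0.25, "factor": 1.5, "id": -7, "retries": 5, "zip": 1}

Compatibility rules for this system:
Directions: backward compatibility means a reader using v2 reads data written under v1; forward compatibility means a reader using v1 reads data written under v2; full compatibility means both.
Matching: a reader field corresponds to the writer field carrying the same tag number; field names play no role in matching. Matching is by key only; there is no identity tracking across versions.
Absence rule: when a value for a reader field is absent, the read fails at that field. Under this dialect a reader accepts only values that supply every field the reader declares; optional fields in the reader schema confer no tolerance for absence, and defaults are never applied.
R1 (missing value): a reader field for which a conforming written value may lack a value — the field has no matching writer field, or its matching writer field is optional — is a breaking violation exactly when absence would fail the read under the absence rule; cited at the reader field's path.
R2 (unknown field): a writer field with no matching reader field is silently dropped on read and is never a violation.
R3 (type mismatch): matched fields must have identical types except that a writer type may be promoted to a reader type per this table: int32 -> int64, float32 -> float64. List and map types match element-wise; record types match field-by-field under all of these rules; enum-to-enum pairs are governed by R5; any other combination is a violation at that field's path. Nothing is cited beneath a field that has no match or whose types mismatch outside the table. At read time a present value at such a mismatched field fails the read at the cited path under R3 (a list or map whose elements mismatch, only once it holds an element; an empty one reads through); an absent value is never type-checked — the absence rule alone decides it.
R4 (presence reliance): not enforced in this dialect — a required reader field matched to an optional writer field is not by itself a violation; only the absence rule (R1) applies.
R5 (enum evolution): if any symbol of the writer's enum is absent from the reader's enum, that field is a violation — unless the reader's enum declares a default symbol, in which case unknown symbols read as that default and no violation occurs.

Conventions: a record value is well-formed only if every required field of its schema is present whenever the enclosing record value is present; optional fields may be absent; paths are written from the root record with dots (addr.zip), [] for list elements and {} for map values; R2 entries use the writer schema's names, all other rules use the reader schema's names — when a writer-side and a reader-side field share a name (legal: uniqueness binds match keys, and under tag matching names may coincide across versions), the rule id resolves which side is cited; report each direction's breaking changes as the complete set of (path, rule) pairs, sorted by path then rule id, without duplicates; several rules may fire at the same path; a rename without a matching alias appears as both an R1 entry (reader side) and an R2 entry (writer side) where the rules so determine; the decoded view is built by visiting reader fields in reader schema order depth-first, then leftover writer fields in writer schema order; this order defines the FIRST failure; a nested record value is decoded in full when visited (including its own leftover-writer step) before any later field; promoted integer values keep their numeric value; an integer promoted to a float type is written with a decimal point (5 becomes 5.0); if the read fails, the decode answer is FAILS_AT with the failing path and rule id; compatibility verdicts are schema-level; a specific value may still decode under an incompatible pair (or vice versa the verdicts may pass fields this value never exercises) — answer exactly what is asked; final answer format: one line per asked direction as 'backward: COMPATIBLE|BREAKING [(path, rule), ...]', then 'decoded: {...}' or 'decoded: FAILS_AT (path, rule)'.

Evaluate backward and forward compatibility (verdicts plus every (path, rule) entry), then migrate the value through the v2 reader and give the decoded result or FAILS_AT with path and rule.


backward: BREAKING [(factor, R1), (id, R1), (score, R1), (tags, R1)]; forward: BREAKING [(factor, R1), (id, R1), (severity, R1), (tags, R1), (zip, R1)]; decoded: {"tags": [40], "score": 0.25, "factor": 1.5, "id": -7, "attempts": 5, "zip": 1}

arrows below run writer -> reader for Order
backward for Order (reader v2, writer v1):
  tags: paired with writer tags (list<int32> -> list<int32>; writer optional)
  score: paired with writer score (float32 -> float32; writer optional)
  factor: paired with writer factor (float32 -> float32; writer optional)
  id: paired with writer id (int64 -> int64; writer optional)
  attempts: paired with writer retries (int64 -> int64; writer required)
  zip: paired with writer zip (int64 -> int64; writer required)
  leftover writer field: severity
  violation R1 at factor
  violation R1 at id
  violation R1 at score
  violation R1 at tags
  => 4 violation(s): backward is BREAKING for Order
forward for Order (reader v1, writer v2):
  severity: no writer-side match
  tags: paired with writer tags (list<int32> -> list<int32>; writer optional)
  score: paired with writer score (float32 -> float32; writer required)
  factor: paired with writer factor (float32 -> float32; writer optional)
  id: paired with writer id (int64 -> int64; writer optional)
  retries: paired with writer attempts (int64 -> int64; writer required)
  zip: paired with writer zip (int64 -> int64; writer optional)
  violation R1 at factor
  violation R1 at id
  violation R1 at severity
  violation R1 at tags
  violation R1 at zip
  => 5 violation(s): forward is BREAKING for Order
decoding the Order value with the v2 reader:
  tags := [40]
  score := 0.25
  factor := 1.5
  id := -7
  attempts := 5 (from writer retries)
  zip := 1
  writer severity: unmatched, discarded
  => decoded: {"tags": [40], "score": 0.25, "factor": 1.5, "id": -7, "attempts": 5, "zip": 1}


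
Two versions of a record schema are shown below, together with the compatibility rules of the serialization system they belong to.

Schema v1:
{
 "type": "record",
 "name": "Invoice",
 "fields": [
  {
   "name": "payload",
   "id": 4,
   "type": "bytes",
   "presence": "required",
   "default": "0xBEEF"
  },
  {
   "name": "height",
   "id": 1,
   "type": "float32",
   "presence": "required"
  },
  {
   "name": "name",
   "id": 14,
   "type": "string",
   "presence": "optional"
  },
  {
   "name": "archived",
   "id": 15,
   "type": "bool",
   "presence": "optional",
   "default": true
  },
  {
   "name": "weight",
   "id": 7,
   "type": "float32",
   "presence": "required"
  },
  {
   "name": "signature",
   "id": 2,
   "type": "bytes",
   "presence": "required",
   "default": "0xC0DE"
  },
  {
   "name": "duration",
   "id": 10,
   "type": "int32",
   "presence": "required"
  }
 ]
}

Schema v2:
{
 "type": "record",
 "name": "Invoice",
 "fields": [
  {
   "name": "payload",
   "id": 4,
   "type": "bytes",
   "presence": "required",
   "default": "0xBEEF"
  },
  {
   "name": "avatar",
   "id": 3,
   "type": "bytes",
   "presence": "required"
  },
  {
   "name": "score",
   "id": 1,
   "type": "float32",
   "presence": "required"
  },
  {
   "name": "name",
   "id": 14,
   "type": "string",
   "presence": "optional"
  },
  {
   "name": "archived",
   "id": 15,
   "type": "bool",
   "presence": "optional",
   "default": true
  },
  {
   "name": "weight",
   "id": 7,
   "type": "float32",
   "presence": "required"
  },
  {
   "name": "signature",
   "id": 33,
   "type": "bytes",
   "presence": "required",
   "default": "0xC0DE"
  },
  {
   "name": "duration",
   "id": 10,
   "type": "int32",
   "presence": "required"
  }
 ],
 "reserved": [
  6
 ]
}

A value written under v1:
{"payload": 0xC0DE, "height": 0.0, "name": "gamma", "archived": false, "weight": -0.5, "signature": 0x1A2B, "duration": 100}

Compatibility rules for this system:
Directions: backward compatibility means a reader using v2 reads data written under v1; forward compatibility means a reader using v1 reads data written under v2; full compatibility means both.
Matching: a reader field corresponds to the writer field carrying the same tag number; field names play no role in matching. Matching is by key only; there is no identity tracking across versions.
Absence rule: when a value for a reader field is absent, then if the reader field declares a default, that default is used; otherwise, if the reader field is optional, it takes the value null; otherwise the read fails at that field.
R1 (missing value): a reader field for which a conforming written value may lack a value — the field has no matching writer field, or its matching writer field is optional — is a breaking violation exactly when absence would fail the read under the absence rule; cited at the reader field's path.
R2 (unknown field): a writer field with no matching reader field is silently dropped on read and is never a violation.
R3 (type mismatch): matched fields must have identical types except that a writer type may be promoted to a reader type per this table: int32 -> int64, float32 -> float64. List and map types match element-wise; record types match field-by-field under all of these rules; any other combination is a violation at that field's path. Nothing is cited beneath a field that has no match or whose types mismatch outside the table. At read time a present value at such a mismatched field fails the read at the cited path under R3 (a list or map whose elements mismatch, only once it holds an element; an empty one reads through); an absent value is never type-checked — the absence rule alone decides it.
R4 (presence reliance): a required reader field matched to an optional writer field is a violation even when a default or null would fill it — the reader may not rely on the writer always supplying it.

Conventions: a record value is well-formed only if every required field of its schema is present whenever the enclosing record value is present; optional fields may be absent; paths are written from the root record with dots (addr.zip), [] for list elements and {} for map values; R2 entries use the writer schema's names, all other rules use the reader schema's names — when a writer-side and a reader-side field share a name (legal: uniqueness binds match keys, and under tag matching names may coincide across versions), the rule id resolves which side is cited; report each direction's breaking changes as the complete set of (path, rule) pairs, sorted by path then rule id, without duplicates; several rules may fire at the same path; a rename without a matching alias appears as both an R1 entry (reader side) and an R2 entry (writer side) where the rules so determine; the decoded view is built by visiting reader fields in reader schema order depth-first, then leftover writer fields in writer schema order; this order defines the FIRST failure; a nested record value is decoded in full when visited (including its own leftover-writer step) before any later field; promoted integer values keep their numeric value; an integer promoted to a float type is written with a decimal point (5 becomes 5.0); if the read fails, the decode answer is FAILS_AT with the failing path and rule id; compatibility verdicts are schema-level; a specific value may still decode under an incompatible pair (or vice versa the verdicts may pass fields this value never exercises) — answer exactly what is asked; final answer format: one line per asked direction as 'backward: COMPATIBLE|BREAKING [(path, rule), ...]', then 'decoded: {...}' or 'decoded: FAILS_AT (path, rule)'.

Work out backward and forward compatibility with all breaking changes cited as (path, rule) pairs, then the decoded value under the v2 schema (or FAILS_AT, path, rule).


backward: BREAKING [(avatar, R1)]; forward: COMPATIBLE []; decoded: FAILS_AT (avatar, R1)

each type pair in Invoice: writer, then reader
backward analysis of Invoice with v2 as reader and v1 as writer:
  payload: paired with writer payload (bytes -> bytes; writer required)
  avatar: no writer-side match
  score: paired with writer height (float32 -> float32; writer required)
  name: paired with writer name (string -> string; writer optional)
  archived: paired with writer archived (bool -> bool; writer optional)
  weight: paired with writer weight (float32 -> float32; writer required)
  signature: no writer-side match
  duration: paired with writer duration (int32 -> int32; writer required)
  writer field signature has no reader counterpart
  R1 fires at avatar
  => backward verdict for Invoice: BREAKING, 1 violation(s)
forward analysis of Invoice with v1 as reader and v2 as writer:
  payload: paired with writer payload (bytes -> bytes; writer required)
  height: paired with writer score (float32 -> float32; writer required)
  name: paired with writer name (string -> string; writer optional)
  archived: paired with writer archived (bool -> bool; writer optional)
  weight: paired with writer weight (float32 -> float32; writer required)
  signature: no writer-side match
  duration: paired with writer duration (int32 -> int32; writer required)
  writer field avatar has no reader counterpart
  writer field signature has no reader counterpart
  nothing fires on Invoice: forward is COMPATIBLE
decode (reader v2):
  payload := 0xC0DE
  read fails at avatar under R1 (no fill)
  => FAILS_AT (avatar, R1)


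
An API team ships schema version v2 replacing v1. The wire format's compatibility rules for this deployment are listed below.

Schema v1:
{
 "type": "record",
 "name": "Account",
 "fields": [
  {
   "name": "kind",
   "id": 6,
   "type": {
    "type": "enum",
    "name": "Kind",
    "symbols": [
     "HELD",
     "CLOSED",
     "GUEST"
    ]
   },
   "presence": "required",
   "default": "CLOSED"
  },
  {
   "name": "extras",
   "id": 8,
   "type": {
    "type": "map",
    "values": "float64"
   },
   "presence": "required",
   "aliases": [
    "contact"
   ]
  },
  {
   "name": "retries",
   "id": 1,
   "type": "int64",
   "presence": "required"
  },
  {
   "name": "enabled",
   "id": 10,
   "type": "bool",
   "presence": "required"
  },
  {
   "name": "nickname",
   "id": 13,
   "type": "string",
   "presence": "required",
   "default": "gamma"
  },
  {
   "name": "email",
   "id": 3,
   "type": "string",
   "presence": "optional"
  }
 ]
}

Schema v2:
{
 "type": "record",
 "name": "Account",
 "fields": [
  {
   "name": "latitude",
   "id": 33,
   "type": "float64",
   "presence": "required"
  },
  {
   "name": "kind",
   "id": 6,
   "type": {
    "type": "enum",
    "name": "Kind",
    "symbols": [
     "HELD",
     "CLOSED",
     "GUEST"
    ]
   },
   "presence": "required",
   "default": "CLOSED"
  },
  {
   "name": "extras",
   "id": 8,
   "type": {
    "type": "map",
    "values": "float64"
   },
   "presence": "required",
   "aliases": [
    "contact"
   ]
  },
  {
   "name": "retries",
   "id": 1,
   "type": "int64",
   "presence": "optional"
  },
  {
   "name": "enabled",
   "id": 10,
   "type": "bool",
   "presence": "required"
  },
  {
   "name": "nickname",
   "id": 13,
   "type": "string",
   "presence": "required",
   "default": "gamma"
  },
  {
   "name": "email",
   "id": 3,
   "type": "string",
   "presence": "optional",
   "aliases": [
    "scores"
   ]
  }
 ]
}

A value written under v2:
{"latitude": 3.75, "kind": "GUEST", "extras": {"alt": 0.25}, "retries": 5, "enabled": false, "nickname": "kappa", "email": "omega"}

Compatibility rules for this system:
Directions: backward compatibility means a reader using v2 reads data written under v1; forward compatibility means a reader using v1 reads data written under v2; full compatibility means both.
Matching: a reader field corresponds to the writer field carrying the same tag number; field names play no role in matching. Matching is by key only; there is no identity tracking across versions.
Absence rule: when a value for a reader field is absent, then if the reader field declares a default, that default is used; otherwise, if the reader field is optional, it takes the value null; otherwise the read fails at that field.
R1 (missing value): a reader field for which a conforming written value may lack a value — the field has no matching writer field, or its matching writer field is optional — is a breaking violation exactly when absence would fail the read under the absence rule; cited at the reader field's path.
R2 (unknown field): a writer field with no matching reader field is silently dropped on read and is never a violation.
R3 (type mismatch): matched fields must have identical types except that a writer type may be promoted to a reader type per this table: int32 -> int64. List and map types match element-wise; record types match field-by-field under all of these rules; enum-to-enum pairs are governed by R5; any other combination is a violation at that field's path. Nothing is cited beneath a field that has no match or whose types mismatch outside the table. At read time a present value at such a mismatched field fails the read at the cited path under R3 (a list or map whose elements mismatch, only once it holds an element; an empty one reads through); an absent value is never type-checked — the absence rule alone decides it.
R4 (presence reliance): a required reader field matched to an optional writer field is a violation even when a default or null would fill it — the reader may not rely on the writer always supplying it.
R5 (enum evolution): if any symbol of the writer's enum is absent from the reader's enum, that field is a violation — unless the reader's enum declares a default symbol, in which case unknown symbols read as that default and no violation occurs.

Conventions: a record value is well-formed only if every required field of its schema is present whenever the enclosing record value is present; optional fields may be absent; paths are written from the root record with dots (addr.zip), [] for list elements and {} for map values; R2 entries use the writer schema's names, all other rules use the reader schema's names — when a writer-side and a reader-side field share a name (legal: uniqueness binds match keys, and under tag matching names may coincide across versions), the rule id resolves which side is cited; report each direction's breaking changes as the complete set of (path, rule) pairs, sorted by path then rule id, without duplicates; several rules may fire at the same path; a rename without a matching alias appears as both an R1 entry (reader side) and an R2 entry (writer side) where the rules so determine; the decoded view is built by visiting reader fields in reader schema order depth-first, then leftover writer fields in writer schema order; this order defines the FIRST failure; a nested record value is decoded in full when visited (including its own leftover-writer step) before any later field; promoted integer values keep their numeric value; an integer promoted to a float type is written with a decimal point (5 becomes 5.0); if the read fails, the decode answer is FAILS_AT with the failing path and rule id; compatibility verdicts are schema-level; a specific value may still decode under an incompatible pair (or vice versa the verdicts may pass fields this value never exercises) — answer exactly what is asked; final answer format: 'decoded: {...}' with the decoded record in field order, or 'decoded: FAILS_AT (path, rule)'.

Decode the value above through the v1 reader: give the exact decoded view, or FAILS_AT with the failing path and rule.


decoded: {"kind": "GUEST", "extras": {"alt": 0.25}, "retries": 5, "enabled": false, "nickname": "kappa", "email": "omega"}

each type pair in Account: writer, then reader
decoding the Account value with the v1 reader:
  kind := "GUEST"
  extras := {"alt": 0.25}
  retries := 5
  enabled := false
  nickname := "kappa"
  email := "omega"
  writer latitude: unknown -> dropped
  => decoded: {"kind": "GUEST", "extras": {"alt": 0.25}, "retries": 5, "enabled": false, "nickname": "kappa", "email": "omega"}
the rest of the Account diff is inert for this question:
  added field latitude to record Account: required float64, tag 33 (in v2 it sits immediately before kind) -> shifts the Account verdicts, not this decode
  field retries in record Account: required changed to optional -> shifts the Account verdicts, not this decode
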